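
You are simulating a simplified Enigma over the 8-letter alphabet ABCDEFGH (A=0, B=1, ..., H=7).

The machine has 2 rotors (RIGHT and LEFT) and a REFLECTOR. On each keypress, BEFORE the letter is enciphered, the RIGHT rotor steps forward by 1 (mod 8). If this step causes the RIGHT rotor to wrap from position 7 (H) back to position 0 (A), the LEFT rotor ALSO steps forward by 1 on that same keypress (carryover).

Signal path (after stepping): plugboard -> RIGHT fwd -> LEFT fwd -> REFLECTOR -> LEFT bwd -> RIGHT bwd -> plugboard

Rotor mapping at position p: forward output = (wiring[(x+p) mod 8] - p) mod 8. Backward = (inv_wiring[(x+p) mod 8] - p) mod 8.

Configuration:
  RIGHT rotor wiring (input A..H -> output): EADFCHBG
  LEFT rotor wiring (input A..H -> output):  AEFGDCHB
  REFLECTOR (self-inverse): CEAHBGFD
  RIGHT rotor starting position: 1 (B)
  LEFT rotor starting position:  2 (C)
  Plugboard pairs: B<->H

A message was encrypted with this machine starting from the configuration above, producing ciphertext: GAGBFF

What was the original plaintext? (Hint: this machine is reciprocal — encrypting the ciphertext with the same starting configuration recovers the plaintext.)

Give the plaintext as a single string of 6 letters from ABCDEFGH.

Answer: AFHGAA

Derivation:
Char 1 ('G'): step: R->2, L=2; G->plug->G->R->C->L->B->refl->E->L'->B->R'->A->plug->A
Char 2 ('A'): step: R->3, L=2; A->plug->A->R->C->L->B->refl->E->L'->B->R'->F->plug->F
Char 3 ('G'): step: R->4, L=2; G->plug->G->R->H->L->C->refl->A->L'->D->R'->B->plug->H
Char 4 ('B'): step: R->5, L=2; B->plug->H->R->F->L->H->refl->D->L'->A->R'->G->plug->G
Char 5 ('F'): step: R->6, L=2; F->plug->F->R->H->L->C->refl->A->L'->D->R'->A->plug->A
Char 6 ('F'): step: R->7, L=2; F->plug->F->R->D->L->A->refl->C->L'->H->R'->A->plug->A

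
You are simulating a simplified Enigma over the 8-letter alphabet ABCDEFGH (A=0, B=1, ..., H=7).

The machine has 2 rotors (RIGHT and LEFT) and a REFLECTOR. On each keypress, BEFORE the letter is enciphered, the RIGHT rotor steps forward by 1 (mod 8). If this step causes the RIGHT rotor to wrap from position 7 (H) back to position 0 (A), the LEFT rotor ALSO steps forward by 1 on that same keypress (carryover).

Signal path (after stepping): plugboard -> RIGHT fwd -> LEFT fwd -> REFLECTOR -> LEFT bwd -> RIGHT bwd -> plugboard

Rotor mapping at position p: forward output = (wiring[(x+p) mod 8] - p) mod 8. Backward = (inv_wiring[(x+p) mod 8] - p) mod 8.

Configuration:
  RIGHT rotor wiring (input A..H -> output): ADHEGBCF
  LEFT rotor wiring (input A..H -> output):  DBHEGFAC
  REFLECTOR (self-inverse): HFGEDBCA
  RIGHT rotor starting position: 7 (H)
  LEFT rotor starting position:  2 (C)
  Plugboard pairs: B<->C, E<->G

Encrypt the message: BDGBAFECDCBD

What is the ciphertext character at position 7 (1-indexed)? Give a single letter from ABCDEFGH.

Char 1 ('B'): step: R->0, L->3 (L advanced); B->plug->C->R->H->L->E->refl->D->L'->B->R'->F->plug->F
Char 2 ('D'): step: R->1, L=3; D->plug->D->R->F->L->A->refl->H->L'->E->R'->G->plug->E
Char 3 ('G'): step: R->2, L=3; G->plug->E->R->A->L->B->refl->F->L'->D->R'->F->plug->F
Char 4 ('B'): step: R->3, L=3; B->plug->C->R->G->L->G->refl->C->L'->C->R'->E->plug->G
Char 5 ('A'): step: R->4, L=3; A->plug->A->R->C->L->C->refl->G->L'->G->R'->C->plug->B
Char 6 ('F'): step: R->5, L=3; F->plug->F->R->C->L->C->refl->G->L'->G->R'->E->plug->G
Char 7 ('E'): step: R->6, L=3; E->plug->G->R->A->L->B->refl->F->L'->D->R'->H->plug->H

H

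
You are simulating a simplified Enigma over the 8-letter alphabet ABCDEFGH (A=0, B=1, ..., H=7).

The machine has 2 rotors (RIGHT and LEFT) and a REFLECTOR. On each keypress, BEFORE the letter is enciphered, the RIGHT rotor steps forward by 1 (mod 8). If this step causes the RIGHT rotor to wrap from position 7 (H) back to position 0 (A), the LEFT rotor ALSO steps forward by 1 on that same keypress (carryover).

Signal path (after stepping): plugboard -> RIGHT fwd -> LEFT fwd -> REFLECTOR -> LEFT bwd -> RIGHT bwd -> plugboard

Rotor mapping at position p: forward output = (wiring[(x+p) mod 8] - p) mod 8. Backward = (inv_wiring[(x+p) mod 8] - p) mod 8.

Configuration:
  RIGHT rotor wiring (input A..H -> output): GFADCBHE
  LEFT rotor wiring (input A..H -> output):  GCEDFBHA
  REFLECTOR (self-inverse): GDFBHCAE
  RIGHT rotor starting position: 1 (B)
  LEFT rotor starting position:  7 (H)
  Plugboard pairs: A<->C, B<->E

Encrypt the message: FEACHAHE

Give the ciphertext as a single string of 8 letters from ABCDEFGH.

Answer: AHCDEFFB

Derivation:
Char 1 ('F'): step: R->2, L=7; F->plug->F->R->C->L->D->refl->B->L'->A->R'->C->plug->A
Char 2 ('E'): step: R->3, L=7; E->plug->B->R->H->L->A->refl->G->L'->F->R'->H->plug->H
Char 3 ('A'): step: R->4, L=7; A->plug->C->R->D->L->F->refl->C->L'->G->R'->A->plug->C
Char 4 ('C'): step: R->5, L=7; C->plug->A->R->E->L->E->refl->H->L'->B->R'->D->plug->D
Char 5 ('H'): step: R->6, L=7; H->plug->H->R->D->L->F->refl->C->L'->G->R'->B->plug->E
Char 6 ('A'): step: R->7, L=7; A->plug->C->R->G->L->C->refl->F->L'->D->R'->F->plug->F
Char 7 ('H'): step: R->0, L->0 (L advanced); H->plug->H->R->E->L->F->refl->C->L'->B->R'->F->plug->F
Char 8 ('E'): step: R->1, L=0; E->plug->B->R->H->L->A->refl->G->L'->A->R'->E->plug->B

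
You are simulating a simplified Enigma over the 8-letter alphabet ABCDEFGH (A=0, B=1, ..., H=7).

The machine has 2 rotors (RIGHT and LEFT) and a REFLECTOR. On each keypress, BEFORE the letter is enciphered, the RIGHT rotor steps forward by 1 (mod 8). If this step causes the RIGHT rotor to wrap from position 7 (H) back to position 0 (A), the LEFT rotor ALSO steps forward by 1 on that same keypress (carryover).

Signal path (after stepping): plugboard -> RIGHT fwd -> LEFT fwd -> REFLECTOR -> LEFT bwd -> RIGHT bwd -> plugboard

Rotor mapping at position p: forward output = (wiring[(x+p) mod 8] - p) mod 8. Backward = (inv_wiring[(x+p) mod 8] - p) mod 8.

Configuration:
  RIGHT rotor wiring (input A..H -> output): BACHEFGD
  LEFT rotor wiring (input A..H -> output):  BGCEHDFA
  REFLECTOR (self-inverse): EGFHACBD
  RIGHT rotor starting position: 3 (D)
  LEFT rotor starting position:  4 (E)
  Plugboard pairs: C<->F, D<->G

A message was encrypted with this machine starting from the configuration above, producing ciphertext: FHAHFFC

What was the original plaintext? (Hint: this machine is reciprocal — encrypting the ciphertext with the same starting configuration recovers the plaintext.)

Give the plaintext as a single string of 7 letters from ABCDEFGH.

Char 1 ('F'): step: R->4, L=4; F->plug->C->R->C->L->B->refl->G->L'->G->R'->G->plug->D
Char 2 ('H'): step: R->5, L=4; H->plug->H->R->H->L->A->refl->E->L'->D->R'->E->plug->E
Char 3 ('A'): step: R->6, L=4; A->plug->A->R->A->L->D->refl->H->L'->B->R'->F->plug->C
Char 4 ('H'): step: R->7, L=4; H->plug->H->R->H->L->A->refl->E->L'->D->R'->D->plug->G
Char 5 ('F'): step: R->0, L->5 (L advanced); F->plug->C->R->C->L->D->refl->H->L'->G->R'->G->plug->D
Char 6 ('F'): step: R->1, L=5; F->plug->C->R->G->L->H->refl->D->L'->C->R'->G->plug->D
Char 7 ('C'): step: R->2, L=5; C->plug->F->R->B->L->A->refl->E->L'->D->R'->D->plug->G

Answer: DECGDDG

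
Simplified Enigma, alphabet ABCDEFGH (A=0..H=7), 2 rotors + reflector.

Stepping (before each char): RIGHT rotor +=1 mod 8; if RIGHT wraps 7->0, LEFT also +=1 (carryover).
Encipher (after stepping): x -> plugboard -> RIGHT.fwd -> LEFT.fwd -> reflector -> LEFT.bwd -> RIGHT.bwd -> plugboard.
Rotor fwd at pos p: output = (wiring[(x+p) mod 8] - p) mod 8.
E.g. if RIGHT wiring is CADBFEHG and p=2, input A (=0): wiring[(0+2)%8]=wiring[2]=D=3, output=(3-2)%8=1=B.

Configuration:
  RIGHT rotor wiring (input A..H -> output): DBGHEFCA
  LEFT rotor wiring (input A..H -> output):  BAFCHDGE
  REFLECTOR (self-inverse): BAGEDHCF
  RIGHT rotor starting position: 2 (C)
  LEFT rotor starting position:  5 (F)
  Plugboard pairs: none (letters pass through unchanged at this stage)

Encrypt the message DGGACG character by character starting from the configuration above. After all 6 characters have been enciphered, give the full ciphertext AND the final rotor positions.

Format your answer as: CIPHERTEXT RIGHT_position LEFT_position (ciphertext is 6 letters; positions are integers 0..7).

Answer: FCDDGF 0 6

Derivation:
Char 1 ('D'): step: R->3, L=5; D->plug->D->R->H->L->C->refl->G->L'->A->R'->F->plug->F
Char 2 ('G'): step: R->4, L=5; G->plug->G->R->C->L->H->refl->F->L'->G->R'->C->plug->C
Char 3 ('G'): step: R->5, L=5; G->plug->G->R->C->L->H->refl->F->L'->G->R'->D->plug->D
Char 4 ('A'): step: R->6, L=5; A->plug->A->R->E->L->D->refl->E->L'->D->R'->D->plug->D
Char 5 ('C'): step: R->7, L=5; C->plug->C->R->C->L->H->refl->F->L'->G->R'->G->plug->G
Char 6 ('G'): step: R->0, L->6 (L advanced); G->plug->G->R->C->L->D->refl->E->L'->F->R'->F->plug->F
Final: ciphertext=FCDDGF, RIGHT=0, LEFT=6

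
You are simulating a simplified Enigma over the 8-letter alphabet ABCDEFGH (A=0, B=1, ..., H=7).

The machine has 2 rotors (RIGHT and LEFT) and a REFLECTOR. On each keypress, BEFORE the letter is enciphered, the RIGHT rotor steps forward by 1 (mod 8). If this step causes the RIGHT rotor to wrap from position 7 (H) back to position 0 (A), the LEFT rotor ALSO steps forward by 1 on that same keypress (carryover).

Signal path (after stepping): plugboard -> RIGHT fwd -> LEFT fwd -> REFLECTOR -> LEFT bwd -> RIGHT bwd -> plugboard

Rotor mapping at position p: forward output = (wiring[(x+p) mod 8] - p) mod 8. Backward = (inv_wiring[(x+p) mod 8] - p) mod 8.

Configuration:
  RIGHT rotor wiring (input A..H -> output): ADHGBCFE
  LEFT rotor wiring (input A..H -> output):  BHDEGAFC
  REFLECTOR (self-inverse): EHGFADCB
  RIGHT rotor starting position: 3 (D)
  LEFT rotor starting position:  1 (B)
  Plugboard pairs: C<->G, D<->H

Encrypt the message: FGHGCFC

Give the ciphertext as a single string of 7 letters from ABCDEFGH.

Answer: AAADFDH

Derivation:
Char 1 ('F'): step: R->4, L=1; F->plug->F->R->H->L->A->refl->E->L'->F->R'->A->plug->A
Char 2 ('G'): step: R->5, L=1; G->plug->C->R->H->L->A->refl->E->L'->F->R'->A->plug->A
Char 3 ('H'): step: R->6, L=1; H->plug->D->R->F->L->E->refl->A->L'->H->R'->A->plug->A
Char 4 ('G'): step: R->7, L=1; G->plug->C->R->E->L->H->refl->B->L'->G->R'->H->plug->D
Char 5 ('C'): step: R->0, L->2 (L advanced); C->plug->G->R->F->L->A->refl->E->L'->C->R'->F->plug->F
Char 6 ('F'): step: R->1, L=2; F->plug->F->R->E->L->D->refl->F->L'->H->R'->H->plug->D
Char 7 ('C'): step: R->2, L=2; C->plug->G->R->G->L->H->refl->B->L'->A->R'->D->plug->H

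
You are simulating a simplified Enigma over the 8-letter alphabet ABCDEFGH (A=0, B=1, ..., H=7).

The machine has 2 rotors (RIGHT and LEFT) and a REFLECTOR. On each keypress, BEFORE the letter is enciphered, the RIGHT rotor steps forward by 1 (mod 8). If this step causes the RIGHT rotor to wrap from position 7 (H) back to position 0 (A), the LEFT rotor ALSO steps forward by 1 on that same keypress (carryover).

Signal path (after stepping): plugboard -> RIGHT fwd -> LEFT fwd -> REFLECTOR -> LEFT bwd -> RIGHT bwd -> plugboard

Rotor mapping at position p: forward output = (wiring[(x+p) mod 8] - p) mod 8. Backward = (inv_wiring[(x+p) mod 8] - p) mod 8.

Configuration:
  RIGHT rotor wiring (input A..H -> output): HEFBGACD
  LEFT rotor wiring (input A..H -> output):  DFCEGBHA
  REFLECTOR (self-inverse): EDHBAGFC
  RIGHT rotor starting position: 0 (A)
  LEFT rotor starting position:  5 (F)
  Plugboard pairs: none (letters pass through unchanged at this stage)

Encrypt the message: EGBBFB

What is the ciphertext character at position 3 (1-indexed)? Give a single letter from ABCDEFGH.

Char 1 ('E'): step: R->1, L=5; E->plug->E->R->H->L->B->refl->D->L'->C->R'->G->plug->G
Char 2 ('G'): step: R->2, L=5; G->plug->G->R->F->L->F->refl->G->L'->D->R'->A->plug->A
Char 3 ('B'): step: R->3, L=5; B->plug->B->R->D->L->G->refl->F->L'->F->R'->C->plug->C

C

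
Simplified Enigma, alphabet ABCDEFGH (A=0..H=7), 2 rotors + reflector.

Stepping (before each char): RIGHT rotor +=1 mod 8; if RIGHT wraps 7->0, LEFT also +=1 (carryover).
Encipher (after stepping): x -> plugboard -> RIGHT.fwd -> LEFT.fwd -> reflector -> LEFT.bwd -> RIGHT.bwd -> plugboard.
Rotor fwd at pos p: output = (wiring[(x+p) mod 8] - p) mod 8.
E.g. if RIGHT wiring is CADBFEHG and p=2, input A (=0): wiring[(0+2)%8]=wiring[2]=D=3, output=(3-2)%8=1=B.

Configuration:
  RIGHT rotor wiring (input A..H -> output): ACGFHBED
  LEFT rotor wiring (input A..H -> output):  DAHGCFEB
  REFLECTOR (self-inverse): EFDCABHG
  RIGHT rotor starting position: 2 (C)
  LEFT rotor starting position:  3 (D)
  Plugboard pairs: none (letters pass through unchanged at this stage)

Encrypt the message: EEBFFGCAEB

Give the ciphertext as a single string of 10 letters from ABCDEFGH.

Answer: AHEBGAEHBG

Derivation:
Char 1 ('E'): step: R->3, L=3; E->plug->E->R->A->L->D->refl->C->L'->C->R'->A->plug->A
Char 2 ('E'): step: R->4, L=3; E->plug->E->R->E->L->G->refl->H->L'->B->R'->H->plug->H
Char 3 ('B'): step: R->5, L=3; B->plug->B->R->H->L->E->refl->A->L'->F->R'->E->plug->E
Char 4 ('F'): step: R->6, L=3; F->plug->F->R->H->L->E->refl->A->L'->F->R'->B->plug->B
Char 5 ('F'): step: R->7, L=3; F->plug->F->R->A->L->D->refl->C->L'->C->R'->G->plug->G
Char 6 ('G'): step: R->0, L->4 (L advanced); G->plug->G->R->E->L->H->refl->G->L'->A->R'->A->plug->A
Char 7 ('C'): step: R->1, L=4; C->plug->C->R->E->L->H->refl->G->L'->A->R'->E->plug->E
Char 8 ('A'): step: R->2, L=4; A->plug->A->R->E->L->H->refl->G->L'->A->R'->H->plug->H
Char 9 ('E'): step: R->3, L=4; E->plug->E->R->A->L->G->refl->H->L'->E->R'->B->plug->B
Char 10 ('B'): step: R->4, L=4; B->plug->B->R->F->L->E->refl->A->L'->C->R'->G->plug->G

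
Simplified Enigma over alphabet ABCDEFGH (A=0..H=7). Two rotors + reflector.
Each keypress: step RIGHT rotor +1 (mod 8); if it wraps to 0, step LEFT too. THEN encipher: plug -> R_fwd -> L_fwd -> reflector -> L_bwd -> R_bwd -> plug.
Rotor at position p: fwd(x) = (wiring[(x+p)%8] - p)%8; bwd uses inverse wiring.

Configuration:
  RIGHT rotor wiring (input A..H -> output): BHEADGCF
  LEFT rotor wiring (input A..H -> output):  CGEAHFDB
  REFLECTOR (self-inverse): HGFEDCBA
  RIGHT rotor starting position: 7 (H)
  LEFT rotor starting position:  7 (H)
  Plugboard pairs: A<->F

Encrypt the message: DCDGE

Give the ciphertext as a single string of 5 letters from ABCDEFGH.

Answer: HAACG

Derivation:
Char 1 ('D'): step: R->0, L->0 (L advanced); D->plug->D->R->A->L->C->refl->F->L'->F->R'->H->plug->H
Char 2 ('C'): step: R->1, L=0; C->plug->C->R->H->L->B->refl->G->L'->B->R'->F->plug->A
Char 3 ('D'): step: R->2, L=0; D->plug->D->R->E->L->H->refl->A->L'->D->R'->F->plug->A
Char 4 ('G'): step: R->3, L=0; G->plug->G->R->E->L->H->refl->A->L'->D->R'->C->plug->C
Char 5 ('E'): step: R->4, L=0; E->plug->E->R->F->L->F->refl->C->L'->A->R'->G->plug->G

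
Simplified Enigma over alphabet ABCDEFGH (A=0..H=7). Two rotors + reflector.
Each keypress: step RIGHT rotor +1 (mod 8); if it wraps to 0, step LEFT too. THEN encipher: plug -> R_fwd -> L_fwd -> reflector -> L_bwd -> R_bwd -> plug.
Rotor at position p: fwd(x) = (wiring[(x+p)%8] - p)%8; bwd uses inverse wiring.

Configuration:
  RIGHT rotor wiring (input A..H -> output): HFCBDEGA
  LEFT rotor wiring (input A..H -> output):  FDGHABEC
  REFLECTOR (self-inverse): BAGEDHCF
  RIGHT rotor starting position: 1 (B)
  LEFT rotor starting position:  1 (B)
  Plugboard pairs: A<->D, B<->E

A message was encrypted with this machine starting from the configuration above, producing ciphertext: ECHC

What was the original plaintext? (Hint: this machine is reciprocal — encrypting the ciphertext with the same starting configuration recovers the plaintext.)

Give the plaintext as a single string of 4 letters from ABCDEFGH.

Char 1 ('E'): step: R->2, L=1; E->plug->B->R->H->L->E->refl->D->L'->F->R'->G->plug->G
Char 2 ('C'): step: R->3, L=1; C->plug->C->R->B->L->F->refl->H->L'->D->R'->D->plug->A
Char 3 ('H'): step: R->4, L=1; H->plug->H->R->F->L->D->refl->E->L'->H->R'->A->plug->D
Char 4 ('C'): step: R->5, L=1; C->plug->C->R->D->L->H->refl->F->L'->B->R'->B->plug->E

Answer: GADE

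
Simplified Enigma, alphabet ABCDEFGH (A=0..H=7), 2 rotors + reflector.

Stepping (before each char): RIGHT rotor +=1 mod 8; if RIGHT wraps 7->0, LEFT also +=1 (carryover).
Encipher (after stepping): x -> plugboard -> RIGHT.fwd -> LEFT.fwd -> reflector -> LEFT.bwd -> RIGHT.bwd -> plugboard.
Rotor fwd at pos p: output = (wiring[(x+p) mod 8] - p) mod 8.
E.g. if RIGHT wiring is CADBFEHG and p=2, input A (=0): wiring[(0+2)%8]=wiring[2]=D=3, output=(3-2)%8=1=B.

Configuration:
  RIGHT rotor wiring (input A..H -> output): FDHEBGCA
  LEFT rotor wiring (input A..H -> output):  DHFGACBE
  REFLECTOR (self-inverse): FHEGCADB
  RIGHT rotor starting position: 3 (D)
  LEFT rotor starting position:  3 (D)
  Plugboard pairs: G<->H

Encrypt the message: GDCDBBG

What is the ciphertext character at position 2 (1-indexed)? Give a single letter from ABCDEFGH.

Char 1 ('G'): step: R->4, L=3; G->plug->H->R->A->L->D->refl->G->L'->D->R'->G->plug->H
Char 2 ('D'): step: R->5, L=3; D->plug->D->R->A->L->D->refl->G->L'->D->R'->C->plug->C

C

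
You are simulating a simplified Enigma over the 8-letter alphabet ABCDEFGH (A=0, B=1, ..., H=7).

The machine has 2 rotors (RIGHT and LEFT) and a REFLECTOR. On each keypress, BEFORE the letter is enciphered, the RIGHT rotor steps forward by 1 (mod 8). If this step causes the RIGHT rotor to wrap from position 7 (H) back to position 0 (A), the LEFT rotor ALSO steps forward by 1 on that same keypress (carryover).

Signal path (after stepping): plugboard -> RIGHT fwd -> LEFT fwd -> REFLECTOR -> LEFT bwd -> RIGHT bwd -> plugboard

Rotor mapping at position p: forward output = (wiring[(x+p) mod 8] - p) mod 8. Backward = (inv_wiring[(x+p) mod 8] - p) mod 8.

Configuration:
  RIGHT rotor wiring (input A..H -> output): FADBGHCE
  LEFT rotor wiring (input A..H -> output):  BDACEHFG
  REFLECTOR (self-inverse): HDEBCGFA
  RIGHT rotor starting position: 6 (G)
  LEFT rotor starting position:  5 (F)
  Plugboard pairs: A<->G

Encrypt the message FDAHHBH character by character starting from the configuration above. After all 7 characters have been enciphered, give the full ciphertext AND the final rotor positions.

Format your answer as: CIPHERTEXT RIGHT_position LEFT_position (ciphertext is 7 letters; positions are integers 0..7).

Char 1 ('F'): step: R->7, L=5; F->plug->F->R->H->L->H->refl->A->L'->B->R'->C->plug->C
Char 2 ('D'): step: R->0, L->6 (L advanced); D->plug->D->R->B->L->A->refl->H->L'->A->R'->B->plug->B
Char 3 ('A'): step: R->1, L=6; A->plug->G->R->D->L->F->refl->G->L'->G->R'->E->plug->E
Char 4 ('H'): step: R->2, L=6; H->plug->H->R->G->L->G->refl->F->L'->D->R'->G->plug->A
Char 5 ('H'): step: R->3, L=6; H->plug->H->R->A->L->H->refl->A->L'->B->R'->E->plug->E
Char 6 ('B'): step: R->4, L=6; B->plug->B->R->D->L->F->refl->G->L'->G->R'->C->plug->C
Char 7 ('H'): step: R->5, L=6; H->plug->H->R->B->L->A->refl->H->L'->A->R'->D->plug->D
Final: ciphertext=CBEAECD, RIGHT=5, LEFT=6

Answer: CBEAECD 5 6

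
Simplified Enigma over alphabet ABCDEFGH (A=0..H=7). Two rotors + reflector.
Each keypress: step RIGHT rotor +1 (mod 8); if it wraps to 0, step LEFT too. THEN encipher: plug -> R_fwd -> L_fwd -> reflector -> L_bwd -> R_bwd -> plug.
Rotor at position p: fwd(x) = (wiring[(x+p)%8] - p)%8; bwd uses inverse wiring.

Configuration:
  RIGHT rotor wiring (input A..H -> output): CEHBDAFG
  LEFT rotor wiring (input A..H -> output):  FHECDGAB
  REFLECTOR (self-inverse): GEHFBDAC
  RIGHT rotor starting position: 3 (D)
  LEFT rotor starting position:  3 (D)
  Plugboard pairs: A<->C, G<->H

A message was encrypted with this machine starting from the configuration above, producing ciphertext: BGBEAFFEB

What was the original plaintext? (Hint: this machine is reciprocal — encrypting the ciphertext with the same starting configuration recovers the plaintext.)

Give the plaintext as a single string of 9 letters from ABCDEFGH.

Char 1 ('B'): step: R->4, L=3; B->plug->B->R->E->L->G->refl->A->L'->B->R'->C->plug->A
Char 2 ('G'): step: R->5, L=3; G->plug->H->R->G->L->E->refl->B->L'->H->R'->E->plug->E
Char 3 ('B'): step: R->6, L=3; B->plug->B->R->A->L->H->refl->C->L'->F->R'->G->plug->H
Char 4 ('E'): step: R->7, L=3; E->plug->E->R->C->L->D->refl->F->L'->D->R'->B->plug->B
Char 5 ('A'): step: R->0, L->4 (L advanced); A->plug->C->R->H->L->G->refl->A->L'->G->R'->H->plug->G
Char 6 ('F'): step: R->1, L=4; F->plug->F->R->E->L->B->refl->E->L'->C->R'->D->plug->D
Char 7 ('F'): step: R->2, L=4; F->plug->F->R->E->L->B->refl->E->L'->C->R'->H->plug->G
Char 8 ('E'): step: R->3, L=4; E->plug->E->R->D->L->F->refl->D->L'->F->R'->C->plug->A
Char 9 ('B'): step: R->4, L=4; B->plug->B->R->E->L->B->refl->E->L'->C->R'->D->plug->D

Answer: AEHBGDGAD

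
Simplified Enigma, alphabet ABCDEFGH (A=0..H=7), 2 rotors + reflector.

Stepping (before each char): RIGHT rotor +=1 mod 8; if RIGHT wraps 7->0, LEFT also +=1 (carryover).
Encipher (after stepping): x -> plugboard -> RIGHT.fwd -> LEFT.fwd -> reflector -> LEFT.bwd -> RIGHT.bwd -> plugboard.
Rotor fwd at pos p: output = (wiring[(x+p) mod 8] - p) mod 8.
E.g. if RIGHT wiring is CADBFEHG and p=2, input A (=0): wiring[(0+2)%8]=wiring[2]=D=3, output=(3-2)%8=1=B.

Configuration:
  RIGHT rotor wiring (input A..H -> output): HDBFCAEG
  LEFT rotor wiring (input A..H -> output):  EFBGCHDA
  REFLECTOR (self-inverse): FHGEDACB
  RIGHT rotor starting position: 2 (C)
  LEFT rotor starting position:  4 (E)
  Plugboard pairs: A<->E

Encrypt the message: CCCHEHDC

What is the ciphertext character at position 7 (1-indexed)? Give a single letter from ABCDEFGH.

Char 1 ('C'): step: R->3, L=4; C->plug->C->R->F->L->B->refl->H->L'->C->R'->A->plug->E
Char 2 ('C'): step: R->4, L=4; C->plug->C->R->A->L->G->refl->C->L'->H->R'->F->plug->F
Char 3 ('C'): step: R->5, L=4; C->plug->C->R->B->L->D->refl->E->L'->D->R'->A->plug->E
Char 4 ('H'): step: R->6, L=4; H->plug->H->R->C->L->H->refl->B->L'->F->R'->D->plug->D
Char 5 ('E'): step: R->7, L=4; E->plug->A->R->H->L->C->refl->G->L'->A->R'->B->plug->B
Char 6 ('H'): step: R->0, L->5 (L advanced); H->plug->H->R->G->L->B->refl->H->L'->D->R'->B->plug->B
Char 7 ('D'): step: R->1, L=5; D->plug->D->R->B->L->G->refl->C->L'->A->R'->B->plug->B

B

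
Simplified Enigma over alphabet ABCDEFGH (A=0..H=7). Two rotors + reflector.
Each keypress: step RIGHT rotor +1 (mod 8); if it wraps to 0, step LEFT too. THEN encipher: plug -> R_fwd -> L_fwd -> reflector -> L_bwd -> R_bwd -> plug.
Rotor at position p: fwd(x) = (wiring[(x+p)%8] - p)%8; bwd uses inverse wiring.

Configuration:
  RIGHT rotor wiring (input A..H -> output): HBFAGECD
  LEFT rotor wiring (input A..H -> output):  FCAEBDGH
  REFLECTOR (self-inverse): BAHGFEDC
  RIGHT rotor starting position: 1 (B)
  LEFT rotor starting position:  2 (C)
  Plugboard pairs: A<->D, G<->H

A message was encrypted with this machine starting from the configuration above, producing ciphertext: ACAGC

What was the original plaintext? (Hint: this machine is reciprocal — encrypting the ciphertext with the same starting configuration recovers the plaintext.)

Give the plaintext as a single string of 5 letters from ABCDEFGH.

Char 1 ('A'): step: R->2, L=2; A->plug->D->R->C->L->H->refl->C->L'->B->R'->F->plug->F
Char 2 ('C'): step: R->3, L=2; C->plug->C->R->B->L->C->refl->H->L'->C->R'->H->plug->G
Char 3 ('A'): step: R->4, L=2; A->plug->D->R->H->L->A->refl->B->L'->D->R'->E->plug->E
Char 4 ('G'): step: R->5, L=2; G->plug->H->R->B->L->C->refl->H->L'->C->R'->D->plug->A
Char 5 ('C'): step: R->6, L=2; C->plug->C->R->B->L->C->refl->H->L'->C->R'->F->plug->F

Answer: FGEAF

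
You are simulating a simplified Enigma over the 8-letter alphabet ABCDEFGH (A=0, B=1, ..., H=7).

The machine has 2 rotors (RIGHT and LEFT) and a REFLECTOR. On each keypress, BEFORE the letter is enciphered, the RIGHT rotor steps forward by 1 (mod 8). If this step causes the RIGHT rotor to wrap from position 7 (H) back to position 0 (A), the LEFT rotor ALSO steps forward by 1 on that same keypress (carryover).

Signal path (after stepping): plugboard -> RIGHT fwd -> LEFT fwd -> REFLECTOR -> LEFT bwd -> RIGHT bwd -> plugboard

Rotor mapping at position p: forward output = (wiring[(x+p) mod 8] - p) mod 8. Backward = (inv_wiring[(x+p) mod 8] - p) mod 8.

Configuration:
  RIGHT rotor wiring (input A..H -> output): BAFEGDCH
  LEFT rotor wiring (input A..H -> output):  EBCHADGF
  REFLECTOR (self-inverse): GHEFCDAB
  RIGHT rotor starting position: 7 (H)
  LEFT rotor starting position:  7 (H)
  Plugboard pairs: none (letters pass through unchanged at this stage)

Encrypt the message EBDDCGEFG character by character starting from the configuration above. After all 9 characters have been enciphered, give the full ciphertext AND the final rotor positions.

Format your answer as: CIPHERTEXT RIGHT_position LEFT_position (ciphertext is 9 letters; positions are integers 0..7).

Char 1 ('E'): step: R->0, L->0 (L advanced); E->plug->E->R->G->L->G->refl->A->L'->E->R'->D->plug->D
Char 2 ('B'): step: R->1, L=0; B->plug->B->R->E->L->A->refl->G->L'->G->R'->G->plug->G
Char 3 ('D'): step: R->2, L=0; D->plug->D->R->B->L->B->refl->H->L'->D->R'->A->plug->A
Char 4 ('D'): step: R->3, L=0; D->plug->D->R->H->L->F->refl->D->L'->F->R'->G->plug->G
Char 5 ('C'): step: R->4, L=0; C->plug->C->R->G->L->G->refl->A->L'->E->R'->F->plug->F
Char 6 ('G'): step: R->5, L=0; G->plug->G->R->H->L->F->refl->D->L'->F->R'->B->plug->B
Char 7 ('E'): step: R->6, L=0; E->plug->E->R->H->L->F->refl->D->L'->F->R'->H->plug->H
Char 8 ('F'): step: R->7, L=0; F->plug->F->R->H->L->F->refl->D->L'->F->R'->E->plug->E
Char 9 ('G'): step: R->0, L->1 (L advanced); G->plug->G->R->C->L->G->refl->A->L'->A->R'->B->plug->B
Final: ciphertext=DGAGFBHEB, RIGHT=0, LEFT=1

Answer: DGAGFBHEB 0 1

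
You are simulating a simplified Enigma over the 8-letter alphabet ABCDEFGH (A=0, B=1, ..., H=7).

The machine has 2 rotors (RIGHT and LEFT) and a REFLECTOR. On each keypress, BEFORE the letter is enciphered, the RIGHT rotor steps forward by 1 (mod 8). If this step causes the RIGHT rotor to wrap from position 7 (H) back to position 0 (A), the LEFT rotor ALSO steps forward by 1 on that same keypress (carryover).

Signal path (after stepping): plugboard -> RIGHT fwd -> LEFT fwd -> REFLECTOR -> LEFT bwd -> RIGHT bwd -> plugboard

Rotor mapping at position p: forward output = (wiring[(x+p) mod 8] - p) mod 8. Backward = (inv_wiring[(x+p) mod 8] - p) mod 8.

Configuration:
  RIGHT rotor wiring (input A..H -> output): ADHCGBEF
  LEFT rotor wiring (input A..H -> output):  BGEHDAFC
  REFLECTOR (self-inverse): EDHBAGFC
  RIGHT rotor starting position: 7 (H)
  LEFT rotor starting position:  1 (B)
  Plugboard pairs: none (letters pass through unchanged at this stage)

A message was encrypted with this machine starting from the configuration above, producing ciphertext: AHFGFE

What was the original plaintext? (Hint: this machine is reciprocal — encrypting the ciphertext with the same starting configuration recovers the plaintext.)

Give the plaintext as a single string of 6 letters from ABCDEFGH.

Char 1 ('A'): step: R->0, L->2 (L advanced); A->plug->A->R->A->L->C->refl->H->L'->G->R'->E->plug->E
Char 2 ('H'): step: R->1, L=2; H->plug->H->R->H->L->E->refl->A->L'->F->R'->D->plug->D
Char 3 ('F'): step: R->2, L=2; F->plug->F->R->D->L->G->refl->F->L'->B->R'->H->plug->H
Char 4 ('G'): step: R->3, L=2; G->plug->G->R->A->L->C->refl->H->L'->G->R'->C->plug->C
Char 5 ('F'): step: R->4, L=2; F->plug->F->R->H->L->E->refl->A->L'->F->R'->B->plug->B
Char 6 ('E'): step: R->5, L=2; E->plug->E->R->G->L->H->refl->C->L'->A->R'->C->plug->C

Answer: EDHCBC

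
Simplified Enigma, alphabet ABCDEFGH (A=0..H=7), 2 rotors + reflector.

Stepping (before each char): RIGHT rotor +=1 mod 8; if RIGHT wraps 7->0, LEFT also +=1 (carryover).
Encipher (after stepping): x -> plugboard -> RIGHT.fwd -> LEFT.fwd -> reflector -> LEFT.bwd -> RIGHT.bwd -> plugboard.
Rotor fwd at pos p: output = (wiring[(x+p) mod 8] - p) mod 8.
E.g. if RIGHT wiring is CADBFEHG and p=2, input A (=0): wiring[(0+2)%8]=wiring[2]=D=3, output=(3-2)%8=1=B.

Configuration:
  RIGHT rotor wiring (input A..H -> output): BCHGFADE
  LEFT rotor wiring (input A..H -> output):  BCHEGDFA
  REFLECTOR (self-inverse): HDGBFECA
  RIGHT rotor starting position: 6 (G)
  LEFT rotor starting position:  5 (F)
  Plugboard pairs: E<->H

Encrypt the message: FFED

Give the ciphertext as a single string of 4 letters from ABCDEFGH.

Answer: GDBE

Derivation:
Char 1 ('F'): step: R->7, L=5; F->plug->F->R->G->L->H->refl->A->L'->B->R'->G->plug->G
Char 2 ('F'): step: R->0, L->6 (L advanced); F->plug->F->R->A->L->H->refl->A->L'->G->R'->D->plug->D
Char 3 ('E'): step: R->1, L=6; E->plug->H->R->A->L->H->refl->A->L'->G->R'->B->plug->B
Char 4 ('D'): step: R->2, L=6; D->plug->D->R->G->L->A->refl->H->L'->A->R'->H->plug->E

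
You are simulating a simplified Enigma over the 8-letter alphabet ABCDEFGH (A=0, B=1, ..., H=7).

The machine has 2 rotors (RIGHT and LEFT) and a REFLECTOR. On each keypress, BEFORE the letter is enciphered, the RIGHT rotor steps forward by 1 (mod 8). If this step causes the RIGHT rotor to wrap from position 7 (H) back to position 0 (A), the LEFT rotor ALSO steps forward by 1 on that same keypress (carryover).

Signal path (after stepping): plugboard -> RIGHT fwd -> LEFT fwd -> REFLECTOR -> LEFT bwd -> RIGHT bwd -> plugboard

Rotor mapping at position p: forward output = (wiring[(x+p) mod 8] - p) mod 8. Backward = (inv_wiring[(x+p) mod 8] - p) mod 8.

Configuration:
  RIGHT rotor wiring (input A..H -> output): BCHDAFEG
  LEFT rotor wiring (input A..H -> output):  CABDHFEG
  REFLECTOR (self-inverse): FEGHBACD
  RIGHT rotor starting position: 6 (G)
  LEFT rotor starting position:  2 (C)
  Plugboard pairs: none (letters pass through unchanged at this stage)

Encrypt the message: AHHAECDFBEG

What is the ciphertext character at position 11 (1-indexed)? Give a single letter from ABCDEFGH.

Char 1 ('A'): step: R->7, L=2; A->plug->A->R->H->L->G->refl->C->L'->E->R'->E->plug->E
Char 2 ('H'): step: R->0, L->3 (L advanced); H->plug->H->R->G->L->F->refl->A->L'->A->R'->E->plug->E
Char 3 ('H'): step: R->1, L=3; H->plug->H->R->A->L->A->refl->F->L'->G->R'->B->plug->B
Char 4 ('A'): step: R->2, L=3; A->plug->A->R->F->L->H->refl->D->L'->E->R'->F->plug->F
Char 5 ('E'): step: R->3, L=3; E->plug->E->R->D->L->B->refl->E->L'->B->R'->D->plug->D
Char 6 ('C'): step: R->4, L=3; C->plug->C->R->A->L->A->refl->F->L'->G->R'->F->plug->F
Char 7 ('D'): step: R->5, L=3; D->plug->D->R->E->L->D->refl->H->L'->F->R'->E->plug->E
Char 8 ('F'): step: R->6, L=3; F->plug->F->R->F->L->H->refl->D->L'->E->R'->D->plug->D
Char 9 ('B'): step: R->7, L=3; B->plug->B->R->C->L->C->refl->G->L'->H->R'->A->plug->A
Char 10 ('E'): step: R->0, L->4 (L advanced); E->plug->E->R->A->L->D->refl->H->L'->H->R'->C->plug->C
Char 11 ('G'): step: R->1, L=4; G->plug->G->R->F->L->E->refl->B->L'->B->R'->A->plug->A

A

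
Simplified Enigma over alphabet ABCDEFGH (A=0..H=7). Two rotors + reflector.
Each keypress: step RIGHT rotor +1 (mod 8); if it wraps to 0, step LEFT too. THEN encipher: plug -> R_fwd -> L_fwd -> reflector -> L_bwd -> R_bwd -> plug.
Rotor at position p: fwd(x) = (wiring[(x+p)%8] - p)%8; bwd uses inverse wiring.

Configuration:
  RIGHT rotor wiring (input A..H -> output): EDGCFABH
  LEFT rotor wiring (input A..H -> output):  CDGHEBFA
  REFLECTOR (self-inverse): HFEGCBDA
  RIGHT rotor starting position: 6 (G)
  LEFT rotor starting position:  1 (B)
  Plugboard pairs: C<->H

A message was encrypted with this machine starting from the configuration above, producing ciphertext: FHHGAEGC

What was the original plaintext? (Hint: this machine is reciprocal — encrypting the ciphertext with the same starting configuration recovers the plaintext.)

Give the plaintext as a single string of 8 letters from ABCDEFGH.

Char 1 ('F'): step: R->7, L=1; F->plug->F->R->G->L->H->refl->A->L'->E->R'->C->plug->H
Char 2 ('H'): step: R->0, L->2 (L advanced); H->plug->C->R->G->L->A->refl->H->L'->D->R'->B->plug->B
Char 3 ('H'): step: R->1, L=2; H->plug->C->R->B->L->F->refl->B->L'->H->R'->E->plug->E
Char 4 ('G'): step: R->2, L=2; G->plug->G->R->C->L->C->refl->E->L'->A->R'->B->plug->B
Char 5 ('A'): step: R->3, L=2; A->plug->A->R->H->L->B->refl->F->L'->B->R'->F->plug->F
Char 6 ('E'): step: R->4, L=2; E->plug->E->R->A->L->E->refl->C->L'->C->R'->G->plug->G
Char 7 ('G'): step: R->5, L=2; G->plug->G->R->F->L->G->refl->D->L'->E->R'->B->plug->B
Char 8 ('C'): step: R->6, L=2; C->plug->H->R->C->L->C->refl->E->L'->A->R'->E->plug->E

Answer: HBEBFGBE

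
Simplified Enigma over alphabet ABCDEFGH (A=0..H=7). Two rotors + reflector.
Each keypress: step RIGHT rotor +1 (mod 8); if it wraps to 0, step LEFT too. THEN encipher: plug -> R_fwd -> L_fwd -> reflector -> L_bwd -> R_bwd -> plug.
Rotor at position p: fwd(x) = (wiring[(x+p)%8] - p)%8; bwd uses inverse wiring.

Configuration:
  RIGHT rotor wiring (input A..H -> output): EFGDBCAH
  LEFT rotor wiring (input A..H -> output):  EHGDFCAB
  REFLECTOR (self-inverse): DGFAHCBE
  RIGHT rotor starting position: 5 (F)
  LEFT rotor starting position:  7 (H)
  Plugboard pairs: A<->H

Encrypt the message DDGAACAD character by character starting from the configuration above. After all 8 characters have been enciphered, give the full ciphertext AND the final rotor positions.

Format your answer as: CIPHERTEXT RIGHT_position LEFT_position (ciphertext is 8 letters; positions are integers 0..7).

Char 1 ('D'): step: R->6, L=7; D->plug->D->R->H->L->B->refl->G->L'->F->R'->F->plug->F
Char 2 ('D'): step: R->7, L=7; D->plug->D->R->H->L->B->refl->G->L'->F->R'->B->plug->B
Char 3 ('G'): step: R->0, L->0 (L advanced); G->plug->G->R->A->L->E->refl->H->L'->B->R'->E->plug->E
Char 4 ('A'): step: R->1, L=0; A->plug->H->R->D->L->D->refl->A->L'->G->R'->G->plug->G
Char 5 ('A'): step: R->2, L=0; A->plug->H->R->D->L->D->refl->A->L'->G->R'->E->plug->E
Char 6 ('C'): step: R->3, L=0; C->plug->C->R->H->L->B->refl->G->L'->C->R'->G->plug->G
Char 7 ('A'): step: R->4, L=0; A->plug->H->R->H->L->B->refl->G->L'->C->R'->G->plug->G
Char 8 ('D'): step: R->5, L=0; D->plug->D->R->H->L->B->refl->G->L'->C->R'->C->plug->C
Final: ciphertext=FBEGEGGC, RIGHT=5, LEFT=0

Answer: FBEGEGGC 5 0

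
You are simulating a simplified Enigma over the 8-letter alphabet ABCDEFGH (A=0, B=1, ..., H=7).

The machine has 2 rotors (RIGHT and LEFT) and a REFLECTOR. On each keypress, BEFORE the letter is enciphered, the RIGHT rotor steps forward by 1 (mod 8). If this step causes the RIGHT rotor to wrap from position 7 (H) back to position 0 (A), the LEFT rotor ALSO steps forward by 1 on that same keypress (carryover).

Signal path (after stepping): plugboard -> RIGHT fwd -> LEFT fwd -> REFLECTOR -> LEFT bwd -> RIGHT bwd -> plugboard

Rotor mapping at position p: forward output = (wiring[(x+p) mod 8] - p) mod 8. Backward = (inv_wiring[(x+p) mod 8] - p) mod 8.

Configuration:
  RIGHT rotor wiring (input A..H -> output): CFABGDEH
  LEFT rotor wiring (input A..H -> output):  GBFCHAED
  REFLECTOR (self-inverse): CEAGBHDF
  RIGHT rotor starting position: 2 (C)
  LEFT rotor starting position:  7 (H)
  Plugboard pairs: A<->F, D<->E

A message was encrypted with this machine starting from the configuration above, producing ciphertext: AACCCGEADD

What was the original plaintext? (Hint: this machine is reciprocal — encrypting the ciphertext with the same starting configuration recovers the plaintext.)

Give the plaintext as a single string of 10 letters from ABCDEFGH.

Char 1 ('A'): step: R->3, L=7; A->plug->F->R->H->L->F->refl->H->L'->B->R'->D->plug->E
Char 2 ('A'): step: R->4, L=7; A->plug->F->R->B->L->H->refl->F->L'->H->R'->B->plug->B
Char 3 ('C'): step: R->5, L=7; C->plug->C->R->C->L->C->refl->A->L'->F->R'->D->plug->E
Char 4 ('C'): step: R->6, L=7; C->plug->C->R->E->L->D->refl->G->L'->D->R'->F->plug->A
Char 5 ('C'): step: R->7, L=7; C->plug->C->R->G->L->B->refl->E->L'->A->R'->A->plug->F
Char 6 ('G'): step: R->0, L->0 (L advanced); G->plug->G->R->E->L->H->refl->F->L'->C->R'->A->plug->F
Char 7 ('E'): step: R->1, L=0; E->plug->D->R->F->L->A->refl->C->L'->D->R'->F->plug->A
Char 8 ('A'): step: R->2, L=0; A->plug->F->R->F->L->A->refl->C->L'->D->R'->H->plug->H
Char 9 ('D'): step: R->3, L=0; D->plug->E->R->E->L->H->refl->F->L'->C->R'->G->plug->G
Char 10 ('D'): step: R->4, L=0; D->plug->E->R->G->L->E->refl->B->L'->B->R'->F->plug->A

Answer: EBEAFFAHGA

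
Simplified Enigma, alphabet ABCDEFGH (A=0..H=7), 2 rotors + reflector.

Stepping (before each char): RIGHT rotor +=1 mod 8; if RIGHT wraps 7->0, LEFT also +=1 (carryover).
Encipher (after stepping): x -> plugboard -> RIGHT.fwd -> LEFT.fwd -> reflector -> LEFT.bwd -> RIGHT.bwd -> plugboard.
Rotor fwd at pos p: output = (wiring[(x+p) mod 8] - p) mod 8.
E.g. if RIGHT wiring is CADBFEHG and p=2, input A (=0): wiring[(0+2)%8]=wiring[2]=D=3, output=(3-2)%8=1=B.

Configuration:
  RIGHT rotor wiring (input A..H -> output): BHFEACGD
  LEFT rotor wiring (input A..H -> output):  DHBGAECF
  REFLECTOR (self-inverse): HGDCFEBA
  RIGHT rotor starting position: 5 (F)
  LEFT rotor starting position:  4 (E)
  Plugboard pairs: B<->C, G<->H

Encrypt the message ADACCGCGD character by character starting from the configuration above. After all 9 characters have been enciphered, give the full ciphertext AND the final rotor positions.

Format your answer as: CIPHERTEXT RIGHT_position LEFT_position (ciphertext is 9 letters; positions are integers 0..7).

Answer: FBBDDEFBC 6 5

Derivation:
Char 1 ('A'): step: R->6, L=4; A->plug->A->R->A->L->E->refl->F->L'->G->R'->F->plug->F
Char 2 ('D'): step: R->7, L=4; D->plug->D->R->G->L->F->refl->E->L'->A->R'->C->plug->B
Char 3 ('A'): step: R->0, L->5 (L advanced); A->plug->A->R->B->L->F->refl->E->L'->F->R'->C->plug->B
Char 4 ('C'): step: R->1, L=5; C->plug->B->R->E->L->C->refl->D->L'->H->R'->D->plug->D
Char 5 ('C'): step: R->2, L=5; C->plug->B->R->C->L->A->refl->H->L'->A->R'->D->plug->D
Char 6 ('G'): step: R->3, L=5; G->plug->H->R->C->L->A->refl->H->L'->A->R'->E->plug->E
Char 7 ('C'): step: R->4, L=5; C->plug->B->R->G->L->B->refl->G->L'->D->R'->F->plug->F
Char 8 ('G'): step: R->5, L=5; G->plug->H->R->D->L->G->refl->B->L'->G->R'->C->plug->B
Char 9 ('D'): step: R->6, L=5; D->plug->D->R->B->L->F->refl->E->L'->F->R'->B->plug->C
Final: ciphertext=FBBDDEFBC, RIGHT=6, LEFT=5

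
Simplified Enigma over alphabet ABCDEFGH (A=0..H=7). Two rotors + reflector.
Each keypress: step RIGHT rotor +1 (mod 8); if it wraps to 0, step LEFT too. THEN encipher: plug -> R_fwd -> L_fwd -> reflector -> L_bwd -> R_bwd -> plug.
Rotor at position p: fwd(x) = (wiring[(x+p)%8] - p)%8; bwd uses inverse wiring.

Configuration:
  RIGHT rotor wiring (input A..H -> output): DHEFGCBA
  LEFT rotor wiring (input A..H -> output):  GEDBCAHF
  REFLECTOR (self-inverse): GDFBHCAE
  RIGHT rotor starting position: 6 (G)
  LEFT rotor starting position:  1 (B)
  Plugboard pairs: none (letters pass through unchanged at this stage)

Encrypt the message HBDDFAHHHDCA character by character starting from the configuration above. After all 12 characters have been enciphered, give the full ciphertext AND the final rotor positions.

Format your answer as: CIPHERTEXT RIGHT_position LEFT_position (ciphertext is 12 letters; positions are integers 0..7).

Char 1 ('H'): step: R->7, L=1; H->plug->H->R->C->L->A->refl->G->L'->F->R'->D->plug->D
Char 2 ('B'): step: R->0, L->2 (L advanced); B->plug->B->R->H->L->C->refl->F->L'->E->R'->C->plug->C
Char 3 ('D'): step: R->1, L=2; D->plug->D->R->F->L->D->refl->B->L'->A->R'->F->plug->F
Char 4 ('D'): step: R->2, L=2; D->plug->D->R->A->L->B->refl->D->L'->F->R'->H->plug->H
Char 5 ('F'): step: R->3, L=2; F->plug->F->R->A->L->B->refl->D->L'->F->R'->E->plug->E
Char 6 ('A'): step: R->4, L=2; A->plug->A->R->C->L->A->refl->G->L'->D->R'->F->plug->F
Char 7 ('H'): step: R->5, L=2; H->plug->H->R->B->L->H->refl->E->L'->G->R'->D->plug->D
Char 8 ('H'): step: R->6, L=2; H->plug->H->R->E->L->F->refl->C->L'->H->R'->F->plug->F
Char 9 ('H'): step: R->7, L=2; H->plug->H->R->C->L->A->refl->G->L'->D->R'->G->plug->G
Char 10 ('D'): step: R->0, L->3 (L advanced); D->plug->D->R->F->L->D->refl->B->L'->G->R'->E->plug->E
Char 11 ('C'): step: R->1, L=3; C->plug->C->R->E->L->C->refl->F->L'->C->R'->H->plug->H
Char 12 ('A'): step: R->2, L=3; A->plug->A->R->C->L->F->refl->C->L'->E->R'->C->plug->C
Final: ciphertext=DCFHEFDFGEHC, RIGHT=2, LEFT=3

Answer: DCFHEFDFGEHC 2 3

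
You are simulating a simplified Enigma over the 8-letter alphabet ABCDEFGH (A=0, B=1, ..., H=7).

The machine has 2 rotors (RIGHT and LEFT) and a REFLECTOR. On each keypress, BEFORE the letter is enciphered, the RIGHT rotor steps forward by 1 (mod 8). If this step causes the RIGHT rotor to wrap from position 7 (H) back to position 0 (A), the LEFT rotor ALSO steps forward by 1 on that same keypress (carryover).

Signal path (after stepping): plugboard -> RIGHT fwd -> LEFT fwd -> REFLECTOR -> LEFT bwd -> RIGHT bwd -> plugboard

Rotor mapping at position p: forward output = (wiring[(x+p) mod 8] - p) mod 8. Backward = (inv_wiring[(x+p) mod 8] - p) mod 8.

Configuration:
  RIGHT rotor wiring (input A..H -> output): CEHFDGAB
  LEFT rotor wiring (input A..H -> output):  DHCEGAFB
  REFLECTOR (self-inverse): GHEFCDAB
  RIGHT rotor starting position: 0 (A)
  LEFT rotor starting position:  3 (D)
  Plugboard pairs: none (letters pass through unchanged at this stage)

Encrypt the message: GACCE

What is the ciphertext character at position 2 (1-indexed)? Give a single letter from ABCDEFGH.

Char 1 ('G'): step: R->1, L=3; G->plug->G->R->A->L->B->refl->H->L'->H->R'->F->plug->F
Char 2 ('A'): step: R->2, L=3; A->plug->A->R->F->L->A->refl->G->L'->E->R'->D->plug->D

D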